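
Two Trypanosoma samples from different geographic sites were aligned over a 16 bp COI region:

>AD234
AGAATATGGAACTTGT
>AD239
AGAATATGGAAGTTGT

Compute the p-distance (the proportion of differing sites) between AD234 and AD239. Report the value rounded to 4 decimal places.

A single mismatch occurs at site 12 (C/G).
There are 1 differences over 16 sites, so p = 1/16 = 0.0625.

0.0625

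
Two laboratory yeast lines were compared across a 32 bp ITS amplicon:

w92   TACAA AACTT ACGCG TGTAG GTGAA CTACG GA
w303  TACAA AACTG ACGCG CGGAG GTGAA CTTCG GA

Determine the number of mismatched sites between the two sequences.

Mismatches occur at site 10 (T→G), site 16 (T→C), site 18 (T→G), site 28 (A→T).
That gives 4 mismatches out of 32 aligned sites, so the Hamming distance is 4.

4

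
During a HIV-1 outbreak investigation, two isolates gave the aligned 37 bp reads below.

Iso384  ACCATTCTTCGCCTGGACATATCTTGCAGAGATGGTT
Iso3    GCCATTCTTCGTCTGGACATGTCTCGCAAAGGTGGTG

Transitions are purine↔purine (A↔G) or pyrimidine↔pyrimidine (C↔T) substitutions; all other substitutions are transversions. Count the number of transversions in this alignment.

Differing sites — 1:A/G (Ti); 12:C/T (Ti); 21:A/G (Ti); 25:T/C (Ti); 29:G/A (Ti); 32:A/G (Ti); 37:T/G (Tv).
Of the 7 differences, 6 transitions and 1 transversion, so the answer is 1.

1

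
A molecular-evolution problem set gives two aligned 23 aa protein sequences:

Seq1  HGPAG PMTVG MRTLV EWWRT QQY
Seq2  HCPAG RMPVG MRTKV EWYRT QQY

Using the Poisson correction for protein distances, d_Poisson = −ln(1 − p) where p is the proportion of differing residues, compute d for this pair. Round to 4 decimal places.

Differing sites — 2:G/C; 6:P/R; 8:T/P; 14:L/K; 18:W/Y.
p = 5/23 = 0.217391.
d = −ln(1 − 0.217391) = −ln(0.782609) = 0.2451.

0.2451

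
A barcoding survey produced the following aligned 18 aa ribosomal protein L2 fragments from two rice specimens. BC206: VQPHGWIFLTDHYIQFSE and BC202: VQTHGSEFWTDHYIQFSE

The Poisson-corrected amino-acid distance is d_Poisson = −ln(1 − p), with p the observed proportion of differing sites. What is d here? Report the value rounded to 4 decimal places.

0.2513

Differing sites — 3:P/T; 6:W/S; 7:I/E; 9:L/W.
p = 4/18 = 0.222222.
d = −ln(1 − 0.222222) = −ln(0.777778) = 0.2513.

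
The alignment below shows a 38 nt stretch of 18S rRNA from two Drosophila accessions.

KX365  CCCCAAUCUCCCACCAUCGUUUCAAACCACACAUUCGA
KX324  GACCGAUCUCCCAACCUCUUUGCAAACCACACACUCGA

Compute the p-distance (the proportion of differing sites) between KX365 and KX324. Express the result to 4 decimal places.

Differing sites — 1:C/G; 2:C/A; 5:A/G; 14:C/A; 16:A/C; 19:G/U; 22:U/G; 34:U/C.
There are 8 differences over 38 sites, so p = 8/38 = 0.2105.

0.2105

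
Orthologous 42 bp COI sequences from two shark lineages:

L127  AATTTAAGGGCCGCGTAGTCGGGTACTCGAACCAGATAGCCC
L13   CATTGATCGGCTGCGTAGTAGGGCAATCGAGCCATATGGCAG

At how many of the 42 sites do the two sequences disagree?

Differing sites — 1:A/C; 5:T/G; 7:A/T; 8:G/C; 12:C/T; 20:C/A; 24:T/C; 26:C/A; 31:A/G; 35:G/T; 38:A/G; 41:C/A; 42:C/G.
That gives 13 mismatches out of 42 aligned sites, so the Hamming distance is 13.

13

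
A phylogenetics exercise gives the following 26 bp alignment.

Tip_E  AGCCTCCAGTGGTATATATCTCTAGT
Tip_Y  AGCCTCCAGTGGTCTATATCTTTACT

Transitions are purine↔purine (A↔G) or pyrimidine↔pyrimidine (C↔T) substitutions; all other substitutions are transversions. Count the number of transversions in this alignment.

2

Mismatches occur at site 14 (A→C, transversion), site 22 (C→T, transition), site 25 (G→C, transversion).
Of the 3 differences, 1 transition and 2 transversions, so the answer is 2.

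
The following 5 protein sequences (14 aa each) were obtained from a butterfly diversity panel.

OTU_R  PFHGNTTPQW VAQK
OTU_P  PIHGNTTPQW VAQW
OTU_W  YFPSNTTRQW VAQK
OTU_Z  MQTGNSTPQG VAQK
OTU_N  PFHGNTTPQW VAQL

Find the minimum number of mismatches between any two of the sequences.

1

Pairwise Hamming distances:
  OTU_R vs OTU_P: 2
  OTU_R vs OTU_W: 4
  OTU_R vs OTU_Z: 5
  OTU_R vs OTU_N: 1
  OTU_P vs OTU_W: 6
  OTU_P vs OTU_Z: 6
  OTU_P vs OTU_N: 2
  OTU_W vs OTU_Z: 7
  OTU_W vs OTU_N: 5
  OTU_Z vs OTU_N: 6
The smallest is 1, between OTU_R and OTU_N.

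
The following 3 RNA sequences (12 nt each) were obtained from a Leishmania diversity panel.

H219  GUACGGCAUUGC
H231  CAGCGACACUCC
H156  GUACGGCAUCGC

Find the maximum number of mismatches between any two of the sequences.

7

Pairwise Hamming distances:
  H219 vs H231: 6
  H219 vs H156: 1
  H231 vs H156: 7
The largest is 7, between H231 and H156.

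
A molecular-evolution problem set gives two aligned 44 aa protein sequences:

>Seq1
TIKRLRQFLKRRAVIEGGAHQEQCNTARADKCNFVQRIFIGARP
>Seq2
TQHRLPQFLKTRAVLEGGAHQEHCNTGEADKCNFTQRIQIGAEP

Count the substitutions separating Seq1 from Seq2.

The sequences differ at positions 2 (I/Q), 3 (K/H), 6 (R/P), 11 (R/T), 15 (I/L), 23 (Q/H), 27 (A/G), 28 (R/E), 35 (V/T), 39 (F/Q), 43 (R/E).
That gives 11 mismatches out of 44 aligned sites, so the Hamming distance is 11.

11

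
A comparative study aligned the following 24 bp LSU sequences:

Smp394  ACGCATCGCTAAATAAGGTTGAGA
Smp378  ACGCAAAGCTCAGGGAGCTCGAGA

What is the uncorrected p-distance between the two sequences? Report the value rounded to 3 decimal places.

The sequences differ at positions 6 (T/A), 7 (C/A), 11 (A/C), 13 (A/G), 14 (T/G), 15 (A/G), 18 (G/C), 20 (T/C).
There are 8 differences over 24 sites, so p = 8/24 = 0.333.

0.333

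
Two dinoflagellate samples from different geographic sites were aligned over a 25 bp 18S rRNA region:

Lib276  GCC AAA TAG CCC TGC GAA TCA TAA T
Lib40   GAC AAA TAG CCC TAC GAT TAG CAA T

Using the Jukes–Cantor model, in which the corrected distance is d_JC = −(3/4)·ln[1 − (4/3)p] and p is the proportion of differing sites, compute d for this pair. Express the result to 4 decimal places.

0.2892

The sequences differ at positions 2 (C/A), 14 (G/A), 18 (A/T), 20 (C/A), 21 (A/G), 22 (T/C).
p = 6/25 = 0.240000.
d = −0.75 · ln(1 − (4/3)·0.240000) = −0.75 · ln(0.680000) = −0.75 · (-0.385662) = 0.2892.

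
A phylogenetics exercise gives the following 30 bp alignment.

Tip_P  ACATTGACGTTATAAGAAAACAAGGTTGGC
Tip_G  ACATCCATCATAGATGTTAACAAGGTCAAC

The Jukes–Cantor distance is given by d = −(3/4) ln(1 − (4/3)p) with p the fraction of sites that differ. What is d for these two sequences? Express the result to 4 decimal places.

Mismatches occur at site 5 (T/C), site 6 (G/C), site 8 (C/T), site 9 (G/C), site 10 (T/A), site 13 (T/G), site 15 (A/T), site 17 (A/T), site 18 (A/T), site 27 (T/C), site 28 (G/A), site 29 (G/A).
p = 12/30 = 0.400000.
d = −0.75 · ln(1 − (4/3)·0.400000) = −0.75 · ln(0.466667) = −0.75 · (-0.762139) = 0.5716.

0.5716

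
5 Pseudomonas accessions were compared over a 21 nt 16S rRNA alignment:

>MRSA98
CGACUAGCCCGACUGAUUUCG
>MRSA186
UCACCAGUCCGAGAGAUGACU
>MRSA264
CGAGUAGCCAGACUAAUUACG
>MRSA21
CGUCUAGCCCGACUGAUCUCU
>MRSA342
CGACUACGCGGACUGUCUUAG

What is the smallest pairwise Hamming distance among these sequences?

Pairwise Hamming distances:
  MRSA98 vs MRSA186: 9
  MRSA98 vs MRSA264: 4
  MRSA98 vs MRSA21: 3
  MRSA98 vs MRSA342: 6
  MRSA186 vs MRSA264: 11
  MRSA186 vs MRSA21: 9
  MRSA186 vs MRSA342: 14
  MRSA264 vs MRSA21: 7
  MRSA264 vs MRSA342: 9
  MRSA21 vs MRSA342: 9
The smallest is 3, between MRSA98 and MRSA21.

3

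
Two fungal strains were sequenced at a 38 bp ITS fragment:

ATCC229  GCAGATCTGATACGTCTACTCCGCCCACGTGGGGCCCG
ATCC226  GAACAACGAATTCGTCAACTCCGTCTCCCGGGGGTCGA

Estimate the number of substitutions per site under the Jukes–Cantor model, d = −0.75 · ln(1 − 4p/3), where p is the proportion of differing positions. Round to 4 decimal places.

0.5604

Mismatches occur at site 2 (C↔A), site 4 (G↔C), site 6 (T↔A), site 8 (T↔G), site 9 (G↔A), site 12 (A↔T), site 17 (T↔A), site 24 (C↔T), site 26 (C↔T), site 27 (A↔C), site 29 (G↔C), site 30 (T↔G), site 35 (C↔T), site 37 (C↔G), site 38 (G↔A).
p = 15/38 = 0.394737.
d = −0.75 · ln(1 − (4/3)·0.394737) = −0.75 · ln(0.473684) = −0.75 · (-0.747215) = 0.5604.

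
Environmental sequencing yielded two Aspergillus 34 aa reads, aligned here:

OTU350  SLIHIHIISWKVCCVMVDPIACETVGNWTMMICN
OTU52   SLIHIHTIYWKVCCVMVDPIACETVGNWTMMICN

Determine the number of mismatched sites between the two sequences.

2

Differing sites — 7:I/T; 9:S/Y.
That gives 2 mismatches out of 34 aligned sites, so the Hamming distance is 2.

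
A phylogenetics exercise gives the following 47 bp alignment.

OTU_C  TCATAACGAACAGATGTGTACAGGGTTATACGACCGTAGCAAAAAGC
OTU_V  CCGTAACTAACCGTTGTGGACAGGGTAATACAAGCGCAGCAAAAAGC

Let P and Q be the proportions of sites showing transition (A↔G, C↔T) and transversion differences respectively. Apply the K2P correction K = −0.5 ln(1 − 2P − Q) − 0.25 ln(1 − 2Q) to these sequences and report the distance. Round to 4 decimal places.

0.2505

Mismatches occur at site 1 (T/C, transition), site 3 (A/G, transition), site 8 (G/T, transversion), site 12 (A/C, transversion), site 14 (A/T, transversion), site 19 (T/G, transversion), site 27 (T/A, transversion), site 32 (G/A, transition), site 34 (C/G, transversion), site 37 (T/C, transition).
Of the 10 differences, 4 transitions and 6 transversions over 47 sites: P = 4/47 = 0.085106, Q = 6/47 = 0.127660.
d = −0.5·ln(0.702128) − 0.25·ln(0.744680) = −0.5·(-0.353640) − 0.25·(-0.294801) = 0.2505.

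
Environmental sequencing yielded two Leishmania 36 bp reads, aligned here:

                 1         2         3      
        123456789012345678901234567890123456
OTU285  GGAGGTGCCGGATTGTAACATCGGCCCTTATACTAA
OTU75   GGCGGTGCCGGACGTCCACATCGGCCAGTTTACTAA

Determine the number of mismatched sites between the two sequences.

9

Differing sites — 3:A/C; 13:T/C; 14:T/G; 15:G/T; 16:T/C; 17:A/C; 27:C/A; 28:T/G; 30:A/T.
That gives 9 mismatches out of 36 aligned sites, so the Hamming distance is 9.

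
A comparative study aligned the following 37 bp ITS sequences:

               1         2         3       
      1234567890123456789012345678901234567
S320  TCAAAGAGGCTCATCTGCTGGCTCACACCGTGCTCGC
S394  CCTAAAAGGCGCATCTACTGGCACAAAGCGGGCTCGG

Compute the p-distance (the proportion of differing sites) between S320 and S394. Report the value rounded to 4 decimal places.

0.2703

The sequences differ at positions 1 (T/C), 3 (A/T), 6 (G/A), 11 (T/G), 17 (G/A), 23 (T/A), 26 (C/A), 28 (C/G), 31 (T/G), 37 (C/G).
There are 10 differences over 37 sites, so p = 10/37 = 0.2703.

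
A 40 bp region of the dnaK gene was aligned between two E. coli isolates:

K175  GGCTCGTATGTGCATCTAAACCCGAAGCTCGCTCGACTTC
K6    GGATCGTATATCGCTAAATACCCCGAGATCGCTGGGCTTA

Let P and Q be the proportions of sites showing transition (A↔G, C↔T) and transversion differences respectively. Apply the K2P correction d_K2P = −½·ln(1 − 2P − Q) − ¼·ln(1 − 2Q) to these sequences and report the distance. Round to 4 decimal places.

Mismatches occur at site 3 (C↔A, transversion), site 10 (G↔A, transition), site 12 (G↔C, transversion), site 13 (C↔G, transversion), site 14 (A↔C, transversion), site 16 (C↔A, transversion), site 17 (T↔A, transversion), site 19 (A↔T, transversion), site 24 (G↔C, transversion), site 25 (A↔G, transition), site 28 (C↔A, transversion), site 34 (C↔G, transversion), site 36 (A↔G, transition), site 40 (C↔A, transversion).
Of the 14 differences, 3 transitions and 11 transversions over 40 sites: P = 3/40 = 0.075000, Q = 11/40 = 0.275000.
d = −0.5·ln(0.575000) − 0.25·ln(0.450000) = −0.5·(-0.553385) − 0.25·(-0.798508) = 0.4763.

0.4763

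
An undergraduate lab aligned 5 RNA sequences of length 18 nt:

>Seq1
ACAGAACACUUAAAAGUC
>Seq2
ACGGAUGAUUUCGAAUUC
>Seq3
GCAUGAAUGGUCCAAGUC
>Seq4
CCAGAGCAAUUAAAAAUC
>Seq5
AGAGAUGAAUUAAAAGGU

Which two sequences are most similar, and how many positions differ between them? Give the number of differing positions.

4

Pairwise Hamming distances:
  Seq1 vs Seq2: 7
  Seq1 vs Seq3: 9
  Seq1 vs Seq4: 4
  Seq1 vs Seq5: 6
  Seq2 vs Seq3: 11
  Seq2 vs Seq4: 8
  Seq2 vs Seq5: 8
  Seq3 vs Seq4: 11
  Seq3 vs Seq5: 13
  Seq4 vs Seq5: 7
The smallest is 4, between Seq1 and Seq4.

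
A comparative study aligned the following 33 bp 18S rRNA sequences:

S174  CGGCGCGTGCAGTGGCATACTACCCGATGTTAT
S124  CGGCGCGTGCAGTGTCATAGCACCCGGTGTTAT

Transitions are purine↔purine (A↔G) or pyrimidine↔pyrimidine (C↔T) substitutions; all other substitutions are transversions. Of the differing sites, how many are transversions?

Differing sites — 15:G/T (Tv); 20:C/G (Tv); 21:T/C (Ti); 27:A/G (Ti).
Of the 4 differences, 2 transitions and 2 transversions, so the answer is 2.

2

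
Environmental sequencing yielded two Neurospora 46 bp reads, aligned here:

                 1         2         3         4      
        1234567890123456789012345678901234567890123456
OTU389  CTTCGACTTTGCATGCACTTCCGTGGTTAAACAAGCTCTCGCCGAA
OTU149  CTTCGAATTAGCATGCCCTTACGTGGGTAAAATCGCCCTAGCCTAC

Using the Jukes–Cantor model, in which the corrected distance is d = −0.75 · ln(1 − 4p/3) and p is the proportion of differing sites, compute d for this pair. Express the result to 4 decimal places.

The sequences differ at positions 7 (C/A), 10 (T/A), 17 (A/C), 21 (C/A), 27 (T/G), 32 (C/A), 33 (A/T), 34 (A/C), 37 (T/C), 40 (C/A), 44 (G/T), 46 (A/C).
p = 12/46 = 0.260870.
d = −0.75 · ln(1 − (4/3)·0.260870) = −0.75 · ln(0.652173) = −0.75 · (-0.427445) = 0.3206.

0.3206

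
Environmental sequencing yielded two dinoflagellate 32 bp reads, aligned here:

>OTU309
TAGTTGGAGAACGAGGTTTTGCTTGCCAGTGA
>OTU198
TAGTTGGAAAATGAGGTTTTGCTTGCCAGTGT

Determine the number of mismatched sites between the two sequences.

3

Differing sites — 9:G/A; 12:C/T; 32:A/T.
That gives 3 mismatches out of 32 aligned sites, so the Hamming distance is 3.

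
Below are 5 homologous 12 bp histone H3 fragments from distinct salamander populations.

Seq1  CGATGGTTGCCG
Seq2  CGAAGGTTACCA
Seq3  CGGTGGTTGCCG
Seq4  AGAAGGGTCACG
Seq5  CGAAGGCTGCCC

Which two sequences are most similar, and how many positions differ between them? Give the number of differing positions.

1

Pairwise Hamming distances:
  Seq1 vs Seq2: 3
  Seq1 vs Seq3: 1
  Seq1 vs Seq4: 5
  Seq1 vs Seq5: 3
  Seq2 vs Seq3: 4
  Seq2 vs Seq4: 5
  Seq2 vs Seq5: 3
  Seq3 vs Seq4: 6
  Seq3 vs Seq5: 4
  Seq4 vs Seq5: 5
The smallest is 1, between Seq1 and Seq3.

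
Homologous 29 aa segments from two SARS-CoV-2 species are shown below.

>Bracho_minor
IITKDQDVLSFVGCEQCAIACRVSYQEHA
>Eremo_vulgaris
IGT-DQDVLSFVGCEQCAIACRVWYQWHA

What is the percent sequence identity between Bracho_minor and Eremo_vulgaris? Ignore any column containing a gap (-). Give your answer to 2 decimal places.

89.29%

Excluding the 1 gap column leaves 28 comparable sites.
Differing sites — 2:I/G; 24:S/W; 27:E/W.
25 of the 28 comparable sites match, so the percent identity is 25/28 × 100 = 89.29%.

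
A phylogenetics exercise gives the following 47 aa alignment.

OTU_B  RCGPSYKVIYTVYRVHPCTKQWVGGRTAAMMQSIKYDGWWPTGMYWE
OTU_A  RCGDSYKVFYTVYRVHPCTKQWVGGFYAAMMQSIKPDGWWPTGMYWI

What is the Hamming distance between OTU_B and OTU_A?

Differing sites — 4:P/D; 9:I/F; 26:R/F; 27:T/Y; 36:Y/P; 47:E/I.
That gives 6 mismatches out of 47 aligned sites, so the Hamming distance is 6.

6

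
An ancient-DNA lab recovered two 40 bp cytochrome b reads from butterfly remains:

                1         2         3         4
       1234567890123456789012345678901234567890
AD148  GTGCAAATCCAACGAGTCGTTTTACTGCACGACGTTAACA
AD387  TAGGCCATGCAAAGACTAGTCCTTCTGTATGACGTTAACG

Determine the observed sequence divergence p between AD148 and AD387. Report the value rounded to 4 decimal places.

0.3750

The sequences differ at positions 1 (G/T), 2 (T/A), 4 (C/G), 5 (A/C), 6 (A/C), 9 (C/G), 13 (C/A), 16 (G/C), 18 (C/A), 21 (T/C), 22 (T/C), 24 (A/T), 28 (C/T), 30 (C/T), 40 (A/G).
There are 15 differences over 40 sites, so p = 15/40 = 0.3750.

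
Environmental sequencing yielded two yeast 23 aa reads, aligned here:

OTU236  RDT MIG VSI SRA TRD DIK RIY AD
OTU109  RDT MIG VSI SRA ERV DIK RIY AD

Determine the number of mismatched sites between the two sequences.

Differing sites — 13:T/E; 15:D/V.
That gives 2 mismatches out of 23 aligned sites, so the Hamming distance is 2.

2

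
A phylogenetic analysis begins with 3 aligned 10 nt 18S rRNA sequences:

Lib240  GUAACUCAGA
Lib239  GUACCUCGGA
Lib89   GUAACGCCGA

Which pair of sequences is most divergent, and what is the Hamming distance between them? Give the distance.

Pairwise Hamming distances:
  Lib240 vs Lib239: 2
  Lib240 vs Lib89: 2
  Lib239 vs Lib89: 3
The largest is 3, between Lib239 and Lib89.

3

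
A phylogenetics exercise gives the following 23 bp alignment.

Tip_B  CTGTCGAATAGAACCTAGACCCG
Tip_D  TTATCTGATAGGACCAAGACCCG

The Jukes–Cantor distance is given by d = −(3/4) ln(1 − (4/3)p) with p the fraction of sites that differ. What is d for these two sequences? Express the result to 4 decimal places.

Differing sites — 1:C/T; 3:G/A; 6:G/T; 7:A/G; 12:A/G; 16:T/A.
p = 6/23 = 0.260870.
d = −0.75 · ln(1 − (4/3)·0.260870) = −0.75 · ln(0.652173) = −0.75 · (-0.427445) = 0.3206.

0.3206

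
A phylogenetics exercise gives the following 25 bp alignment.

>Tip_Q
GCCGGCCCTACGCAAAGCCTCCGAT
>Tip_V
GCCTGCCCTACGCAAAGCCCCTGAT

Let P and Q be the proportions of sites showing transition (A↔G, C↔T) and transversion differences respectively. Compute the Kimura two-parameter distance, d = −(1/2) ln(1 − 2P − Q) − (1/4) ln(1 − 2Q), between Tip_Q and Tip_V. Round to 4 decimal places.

Differing sites — 4:G/T (Tv); 20:T/C (Ti); 22:C/T (Ti).
Of the 3 differences, 2 transitions and 1 transversion over 25 sites: P = 2/25 = 0.080000, Q = 1/25 = 0.040000.
d = −0.5·ln(0.800000) − 0.25·ln(0.920000) = −0.5·(-0.223144) − 0.25·(-0.083382) = 0.1324.

0.1324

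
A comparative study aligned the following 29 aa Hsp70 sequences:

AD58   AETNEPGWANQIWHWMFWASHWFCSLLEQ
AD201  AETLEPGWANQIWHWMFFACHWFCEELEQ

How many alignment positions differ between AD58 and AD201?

The sequences differ at positions 4 (N/L), 18 (W/F), 20 (S/C), 25 (S/E), 26 (L/E).
That gives 5 mismatches out of 29 aligned sites, so the Hamming distance is 5.

5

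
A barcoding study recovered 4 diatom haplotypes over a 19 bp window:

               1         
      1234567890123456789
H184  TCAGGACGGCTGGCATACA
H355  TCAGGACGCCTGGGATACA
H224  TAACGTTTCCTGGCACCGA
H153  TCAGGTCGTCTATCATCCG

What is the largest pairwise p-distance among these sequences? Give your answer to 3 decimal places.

Pairwise Hamming distances:
  H184 vs H355: 2
  H184 vs H224: 9
  H184 vs H153: 6
  H355 vs H224: 9
  H355 vs H153: 7
  H224 vs H153: 10
The largest is 10 mismatches, between H224 and H153; p = 10/19 = 0.526.

0.526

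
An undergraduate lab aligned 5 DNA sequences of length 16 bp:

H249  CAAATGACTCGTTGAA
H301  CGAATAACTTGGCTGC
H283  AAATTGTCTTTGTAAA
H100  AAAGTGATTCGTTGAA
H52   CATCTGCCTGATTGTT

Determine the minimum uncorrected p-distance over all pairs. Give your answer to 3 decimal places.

0.188

Pairwise Hamming distances:
  H249 vs H301: 8
  H249 vs H283: 7
  H249 vs H100: 3
  H249 vs H52: 7
  H301 vs H283: 10
  H301 vs H100: 11
  H301 vs H52: 12
  H283 vs H100: 7
  H283 vs H52: 10
  H100 vs H52: 9
The smallest is 3 mismatches, between H249 and H100; p = 3/16 = 0.188.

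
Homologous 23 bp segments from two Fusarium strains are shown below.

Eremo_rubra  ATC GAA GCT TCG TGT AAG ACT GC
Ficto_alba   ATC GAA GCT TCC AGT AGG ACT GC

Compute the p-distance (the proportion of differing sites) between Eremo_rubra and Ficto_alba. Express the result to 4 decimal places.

The sequences differ at positions 12 (G/C), 13 (T/A), 17 (A/G).
There are 3 differences over 23 sites, so p = 3/23 = 0.1304.

0.1304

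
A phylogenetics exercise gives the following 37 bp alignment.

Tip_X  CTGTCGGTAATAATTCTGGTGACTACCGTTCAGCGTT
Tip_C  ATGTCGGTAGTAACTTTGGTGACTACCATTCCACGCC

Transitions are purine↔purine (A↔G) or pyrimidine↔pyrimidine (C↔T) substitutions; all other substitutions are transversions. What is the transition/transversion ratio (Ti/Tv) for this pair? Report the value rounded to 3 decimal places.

Differing sites — 1:C/A (Tv); 10:A/G (Ti); 14:T/C (Ti); 16:C/T (Ti); 28:G/A (Ti); 32:A/C (Tv); 33:G/A (Ti); 36:T/C (Ti); 37:T/C (Ti).
Of the 9 differences, 7 transitions and 2 transversions, so Ti/Tv = 7/2 = 3.500.

3.500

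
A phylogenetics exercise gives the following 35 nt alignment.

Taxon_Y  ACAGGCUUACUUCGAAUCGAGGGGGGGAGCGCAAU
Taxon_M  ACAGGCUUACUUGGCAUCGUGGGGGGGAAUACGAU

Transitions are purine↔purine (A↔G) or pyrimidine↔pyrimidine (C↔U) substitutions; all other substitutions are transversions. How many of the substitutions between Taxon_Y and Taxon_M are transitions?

Differing sites — 13:C/G (Tv); 15:A/C (Tv); 20:A/U (Tv); 29:G/A (Ti); 30:C/U (Ti); 31:G/A (Ti); 33:A/G (Ti).
Of the 7 differences, 4 transitions and 3 transversions, so the answer is 4.

4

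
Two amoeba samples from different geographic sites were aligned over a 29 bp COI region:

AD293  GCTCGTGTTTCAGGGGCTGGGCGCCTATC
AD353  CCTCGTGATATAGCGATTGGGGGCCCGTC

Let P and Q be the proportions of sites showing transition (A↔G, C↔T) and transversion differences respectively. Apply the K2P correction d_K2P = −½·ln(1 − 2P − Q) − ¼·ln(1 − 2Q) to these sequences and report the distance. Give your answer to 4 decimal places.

Differing sites — 1:G/C (Tv); 8:T/A (Tv); 10:T/A (Tv); 11:C/T (Ti); 14:G/C (Tv); 16:G/A (Ti); 17:C/T (Ti); 22:C/G (Tv); 26:T/C (Ti); 27:A/G (Ti).
Of the 10 differences, 5 transitions and 5 transversions over 29 sites: P = 5/29 = 0.172414, Q = 5/29 = 0.172414.
d = −0.5·ln(0.482758) − 0.25·ln(0.655172) = −0.5·(-0.728240) − 0.25·(-0.422857) = 0.4698.

0.4698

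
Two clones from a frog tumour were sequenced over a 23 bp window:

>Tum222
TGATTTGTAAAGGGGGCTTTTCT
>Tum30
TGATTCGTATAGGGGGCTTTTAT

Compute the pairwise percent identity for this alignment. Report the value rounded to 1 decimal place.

The sequences differ at positions 6 (T/C), 10 (A/T), 22 (C/A).
20 of the 23 sites match, so the percent identity is 20/23 × 100 = 87.0%.

87.0%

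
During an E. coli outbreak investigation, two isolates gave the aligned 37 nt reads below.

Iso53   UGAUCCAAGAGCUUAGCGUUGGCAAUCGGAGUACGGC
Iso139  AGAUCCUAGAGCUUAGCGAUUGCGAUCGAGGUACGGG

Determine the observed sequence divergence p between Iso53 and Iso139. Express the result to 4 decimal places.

Mismatches occur at site 1 (U↔A), site 7 (A↔U), site 19 (U↔A), site 21 (G↔U), site 24 (A↔G), site 29 (G↔A), site 30 (A↔G), site 37 (C↔G).
There are 8 differences over 37 sites, so p = 8/37 = 0.2162.

0.2162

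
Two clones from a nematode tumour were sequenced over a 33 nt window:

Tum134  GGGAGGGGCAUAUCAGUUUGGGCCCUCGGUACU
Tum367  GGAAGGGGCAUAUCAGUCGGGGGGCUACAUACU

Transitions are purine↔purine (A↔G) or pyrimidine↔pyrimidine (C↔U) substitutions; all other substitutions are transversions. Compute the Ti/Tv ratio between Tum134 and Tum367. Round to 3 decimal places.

0.600

Mismatches occur at site 3 (G→A, transition), site 18 (U→C, transition), site 19 (U→G, transversion), site 23 (C→G, transversion), site 24 (C→G, transversion), site 27 (C→A, transversion), site 28 (G→C, transversion), site 29 (G→A, transition).
Of the 8 differences, 3 transitions and 5 transversions, so Ti/Tv = 3/5 = 0.600.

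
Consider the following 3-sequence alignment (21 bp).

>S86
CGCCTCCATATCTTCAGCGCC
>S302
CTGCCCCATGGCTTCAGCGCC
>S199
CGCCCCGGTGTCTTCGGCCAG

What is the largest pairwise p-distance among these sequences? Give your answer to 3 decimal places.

0.429

Pairwise Hamming distances:
  S86 vs S302: 5
  S86 vs S199: 8
  S302 vs S199: 9
The largest is 9 mismatches, between S302 and S199; p = 9/21 = 0.429.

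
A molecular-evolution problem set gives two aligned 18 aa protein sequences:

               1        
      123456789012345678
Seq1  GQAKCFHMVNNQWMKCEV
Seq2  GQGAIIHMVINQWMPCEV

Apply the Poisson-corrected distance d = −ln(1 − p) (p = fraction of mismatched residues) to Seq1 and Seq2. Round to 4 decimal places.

0.4055

Mismatches occur at site 3 (A→G), site 4 (K→A), site 5 (C→I), site 6 (F→I), site 10 (N→I), site 15 (K→P).
p = 6/18 = 0.333333.
d = −ln(1 − 0.333333) = −ln(0.666667) = 0.4055.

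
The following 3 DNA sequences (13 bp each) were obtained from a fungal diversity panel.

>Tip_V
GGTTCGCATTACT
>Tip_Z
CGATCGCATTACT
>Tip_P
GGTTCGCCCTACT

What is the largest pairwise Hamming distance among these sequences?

Pairwise Hamming distances:
  Tip_V vs Tip_Z: 2
  Tip_V vs Tip_P: 2
  Tip_Z vs Tip_P: 4
The largest is 4, between Tip_Z and Tip_P.

4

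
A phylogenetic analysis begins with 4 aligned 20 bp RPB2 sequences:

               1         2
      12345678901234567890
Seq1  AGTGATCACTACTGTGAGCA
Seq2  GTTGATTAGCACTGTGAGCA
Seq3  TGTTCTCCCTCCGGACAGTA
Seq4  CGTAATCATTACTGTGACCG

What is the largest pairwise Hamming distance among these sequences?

13

Pairwise Hamming distances:
  Seq1 vs Seq2: 5
  Seq1 vs Seq3: 9
  Seq1 vs Seq4: 5
  Seq2 vs Seq3: 13
  Seq2 vs Seq4: 8
  Seq3 vs Seq4: 12
The largest is 13, between Seq2 and Seq3.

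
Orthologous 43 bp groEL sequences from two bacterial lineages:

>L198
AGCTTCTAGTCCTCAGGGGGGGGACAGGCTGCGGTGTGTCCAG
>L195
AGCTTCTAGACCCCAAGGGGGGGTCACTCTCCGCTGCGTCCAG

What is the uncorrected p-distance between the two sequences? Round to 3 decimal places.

Differing sites — 10:T/A; 13:T/C; 16:G/A; 24:A/T; 27:G/C; 28:G/T; 31:G/C; 34:G/C; 37:T/C.
There are 9 differences over 43 sites, so p = 9/43 = 0.209.

0.209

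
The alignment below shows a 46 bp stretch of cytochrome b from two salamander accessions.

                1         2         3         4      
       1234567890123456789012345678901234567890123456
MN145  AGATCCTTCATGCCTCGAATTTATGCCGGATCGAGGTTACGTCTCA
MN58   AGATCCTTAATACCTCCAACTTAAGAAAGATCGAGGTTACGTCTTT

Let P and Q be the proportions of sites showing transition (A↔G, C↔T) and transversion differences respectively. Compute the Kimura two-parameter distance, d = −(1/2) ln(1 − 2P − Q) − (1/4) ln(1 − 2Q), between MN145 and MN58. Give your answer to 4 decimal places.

0.2570

The sequences differ at positions 9 (C/A, transversion), 12 (G/A, transition), 17 (G/C, transversion), 20 (T/C, transition), 24 (T/A, transversion), 26 (C/A, transversion), 27 (C/A, transversion), 28 (G/A, transition), 45 (C/T, transition), 46 (A/T, transversion).
Of the 10 differences, 4 transitions and 6 transversions over 46 sites: P = 4/46 = 0.086957, Q = 6/46 = 0.130435.
d = −0.5·ln(0.695651) − 0.25·ln(0.739130) = −0.5·(-0.362907) − 0.25·(-0.302281) = 0.2570.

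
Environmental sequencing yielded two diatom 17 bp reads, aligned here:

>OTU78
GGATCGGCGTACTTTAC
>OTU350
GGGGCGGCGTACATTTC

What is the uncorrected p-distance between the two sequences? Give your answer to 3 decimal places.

0.235

Differing sites — 3:A/G; 4:T/G; 13:T/A; 16:A/T.
There are 4 differences over 17 sites, so p = 4/17 = 0.235.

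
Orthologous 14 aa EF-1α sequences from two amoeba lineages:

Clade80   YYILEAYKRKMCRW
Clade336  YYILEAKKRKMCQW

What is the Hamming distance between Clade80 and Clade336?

2

Differing sites — 7:Y/K; 13:R/Q.
That gives 2 mismatches out of 14 aligned sites, so the Hamming distance is 2.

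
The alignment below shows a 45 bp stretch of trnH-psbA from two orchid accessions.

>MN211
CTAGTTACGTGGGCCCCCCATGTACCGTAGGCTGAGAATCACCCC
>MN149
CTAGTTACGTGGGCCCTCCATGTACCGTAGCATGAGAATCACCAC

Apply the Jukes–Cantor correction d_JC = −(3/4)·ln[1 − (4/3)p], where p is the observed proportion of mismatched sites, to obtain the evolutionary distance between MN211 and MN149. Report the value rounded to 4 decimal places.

Mismatches occur at site 17 (C/T), site 31 (G/C), site 32 (C/A), site 44 (C/A).
p = 4/45 = 0.088889.
d = −0.75 · ln(1 − (4/3)·0.088889) = −0.75 · ln(0.881481) = −0.75 · (-0.126152) = 0.0946.

0.0946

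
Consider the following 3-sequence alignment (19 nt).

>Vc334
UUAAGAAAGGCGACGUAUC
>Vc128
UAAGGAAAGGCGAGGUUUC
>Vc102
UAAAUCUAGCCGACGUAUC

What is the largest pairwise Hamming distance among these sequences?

7

Pairwise Hamming distances:
  Vc334 vs Vc128: 4
  Vc334 vs Vc102: 5
  Vc128 vs Vc102: 7
The largest is 7, between Vc128 and Vc102.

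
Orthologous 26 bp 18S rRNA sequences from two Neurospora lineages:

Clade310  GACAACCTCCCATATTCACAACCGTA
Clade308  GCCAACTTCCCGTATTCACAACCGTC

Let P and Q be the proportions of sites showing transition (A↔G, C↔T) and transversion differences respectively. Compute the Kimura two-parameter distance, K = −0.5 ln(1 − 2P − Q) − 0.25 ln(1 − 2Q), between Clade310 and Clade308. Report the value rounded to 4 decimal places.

Mismatches occur at site 2 (A↔C, transversion), site 7 (C↔T, transition), site 12 (A↔G, transition), site 26 (A↔C, transversion).
Of the 4 differences, 2 transitions and 2 transversions over 26 sites: P = 2/26 = 0.076923, Q = 2/26 = 0.076923.
d = −0.5·ln(0.769231) − 0.25·ln(0.846154) = −0.5·(-0.262364) − 0.25·(-0.167054) = 0.1729.

0.1729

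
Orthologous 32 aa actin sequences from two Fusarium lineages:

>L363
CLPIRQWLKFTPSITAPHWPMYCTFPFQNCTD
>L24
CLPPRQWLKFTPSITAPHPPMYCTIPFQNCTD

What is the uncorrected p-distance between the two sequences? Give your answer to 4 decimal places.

0.0938

Differing sites — 4:I/P; 19:W/P; 25:F/I.
There are 3 differences over 32 sites, so p = 3/32 = 0.0938.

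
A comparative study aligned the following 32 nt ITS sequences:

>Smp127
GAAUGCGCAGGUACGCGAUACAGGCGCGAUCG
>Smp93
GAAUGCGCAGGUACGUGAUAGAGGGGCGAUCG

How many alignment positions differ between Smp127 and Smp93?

Mismatches occur at site 16 (C→U), site 21 (C→G), site 25 (C→G).
That gives 3 mismatches out of 32 aligned sites, so the Hamming distance is 3.

3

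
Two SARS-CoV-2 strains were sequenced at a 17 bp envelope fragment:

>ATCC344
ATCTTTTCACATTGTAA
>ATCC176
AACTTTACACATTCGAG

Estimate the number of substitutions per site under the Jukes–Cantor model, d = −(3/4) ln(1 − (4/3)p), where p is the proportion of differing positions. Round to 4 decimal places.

Mismatches occur at site 2 (T/A), site 7 (T/A), site 14 (G/C), site 15 (T/G), site 17 (A/G).
p = 5/17 = 0.294118.
d = −0.75 · ln(1 − (4/3)·0.294118) = −0.75 · ln(0.607843) = −0.75 · (-0.497839) = 0.3734.

0.3734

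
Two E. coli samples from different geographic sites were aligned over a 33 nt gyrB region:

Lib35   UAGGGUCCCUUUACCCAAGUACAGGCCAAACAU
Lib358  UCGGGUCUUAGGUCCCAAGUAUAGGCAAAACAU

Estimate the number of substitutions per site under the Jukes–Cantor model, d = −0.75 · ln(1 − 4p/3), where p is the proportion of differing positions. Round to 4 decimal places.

0.3390

Differing sites — 2:A/C; 8:C/U; 9:C/U; 10:U/A; 11:U/G; 12:U/G; 13:A/U; 22:C/U; 27:C/A.
p = 9/33 = 0.272727.
d = −0.75 · ln(1 − (4/3)·0.272727) = −0.75 · ln(0.636364) = −0.75 · (-0.451985) = 0.3390.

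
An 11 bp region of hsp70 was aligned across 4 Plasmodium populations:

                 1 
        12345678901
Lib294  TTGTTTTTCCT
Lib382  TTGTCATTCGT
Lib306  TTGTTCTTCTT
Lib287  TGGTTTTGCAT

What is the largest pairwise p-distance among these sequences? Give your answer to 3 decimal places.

0.455

Pairwise Hamming distances:
  Lib294 vs Lib382: 3
  Lib294 vs Lib306: 2
  Lib294 vs Lib287: 3
  Lib382 vs Lib306: 3
  Lib382 vs Lib287: 5
  Lib306 vs Lib287: 4
The largest is 5 mismatches, between Lib382 and Lib287; p = 5/11 = 0.455.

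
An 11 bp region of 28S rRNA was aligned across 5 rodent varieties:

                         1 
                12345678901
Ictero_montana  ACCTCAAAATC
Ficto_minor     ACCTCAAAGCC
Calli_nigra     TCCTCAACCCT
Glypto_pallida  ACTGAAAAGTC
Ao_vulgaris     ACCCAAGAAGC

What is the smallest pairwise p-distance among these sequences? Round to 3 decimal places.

0.182

Pairwise Hamming distances:
  Ictero_montana vs Ficto_minor: 2
  Ictero_montana vs Calli_nigra: 5
  Ictero_montana vs Glypto_pallida: 4
  Ictero_montana vs Ao_vulgaris: 4
  Ficto_minor vs Calli_nigra: 4
  Ficto_minor vs Glypto_pallida: 4
  Ficto_minor vs Ao_vulgaris: 5
  Calli_nigra vs Glypto_pallida: 8
  Calli_nigra vs Ao_vulgaris: 8
  Glypto_pallida vs Ao_vulgaris: 5
The smallest is 2 mismatches, between Ictero_montana and Ficto_minor; p = 2/11 = 0.182.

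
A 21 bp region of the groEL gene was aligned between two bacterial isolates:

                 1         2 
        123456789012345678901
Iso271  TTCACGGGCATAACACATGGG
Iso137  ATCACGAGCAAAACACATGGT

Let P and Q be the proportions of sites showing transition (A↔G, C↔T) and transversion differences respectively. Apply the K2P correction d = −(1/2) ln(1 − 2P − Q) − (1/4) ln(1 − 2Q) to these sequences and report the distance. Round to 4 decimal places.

0.2201

Mismatches occur at site 1 (T→A, transversion), site 7 (G→A, transition), site 11 (T→A, transversion), site 21 (G→T, transversion).
Of the 4 differences, 1 transition and 3 transversions over 21 sites: P = 1/21 = 0.047619, Q = 3/21 = 0.142857.
d = −0.5·ln(0.761905) − 0.25·ln(0.714286) = −0.5·(-0.271933) − 0.25·(-0.336472) = 0.2201.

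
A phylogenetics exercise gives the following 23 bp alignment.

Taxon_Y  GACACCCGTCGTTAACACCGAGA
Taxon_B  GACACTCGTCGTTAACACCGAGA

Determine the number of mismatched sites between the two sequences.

The sequences differ at position 6 (C/T).
That gives 1 mismatch out of 23 aligned sites, so the Hamming distance is 1.

1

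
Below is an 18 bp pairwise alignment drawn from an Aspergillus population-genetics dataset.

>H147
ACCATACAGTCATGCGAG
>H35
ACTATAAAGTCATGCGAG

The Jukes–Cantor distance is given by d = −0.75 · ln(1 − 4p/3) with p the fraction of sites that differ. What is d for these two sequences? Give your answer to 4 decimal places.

0.1203

The sequences differ at positions 3 (C/T), 7 (C/A).
p = 2/18 = 0.111111.
d = −0.75 · ln(1 − (4/3)·0.111111) = −0.75 · ln(0.851852) = −0.75 · (-0.160342) = 0.1203.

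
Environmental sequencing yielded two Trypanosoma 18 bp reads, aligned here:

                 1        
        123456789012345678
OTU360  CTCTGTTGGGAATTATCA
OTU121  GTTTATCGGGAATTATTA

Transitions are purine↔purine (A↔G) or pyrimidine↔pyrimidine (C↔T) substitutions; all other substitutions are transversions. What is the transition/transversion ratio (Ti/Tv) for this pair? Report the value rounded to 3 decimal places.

4.000

The sequences differ at positions 1 (C/G, transversion), 3 (C/T, transition), 5 (G/A, transition), 7 (T/C, transition), 17 (C/T, transition).
Of the 5 differences, 4 transitions and 1 transversion, so Ti/Tv = 4/1 = 4.000.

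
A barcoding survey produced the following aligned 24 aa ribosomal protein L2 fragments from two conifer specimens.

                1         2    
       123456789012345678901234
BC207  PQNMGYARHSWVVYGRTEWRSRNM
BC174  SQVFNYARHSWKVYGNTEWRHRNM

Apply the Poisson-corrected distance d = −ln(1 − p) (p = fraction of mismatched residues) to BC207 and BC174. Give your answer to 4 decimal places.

Mismatches occur at site 1 (P↔S), site 3 (N↔V), site 4 (M↔F), site 5 (G↔N), site 12 (V↔K), site 16 (R↔N), site 21 (S↔H).
p = 7/24 = 0.291667.
d = −ln(1 − 0.291667) = −ln(0.708333) = 0.3448.

0.3448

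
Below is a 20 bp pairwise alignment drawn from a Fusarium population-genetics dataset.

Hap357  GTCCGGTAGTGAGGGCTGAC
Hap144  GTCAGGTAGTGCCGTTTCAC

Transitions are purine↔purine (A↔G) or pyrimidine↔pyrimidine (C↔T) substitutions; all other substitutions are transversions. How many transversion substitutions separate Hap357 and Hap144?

The sequences differ at positions 4 (C/A, transversion), 12 (A/C, transversion), 13 (G/C, transversion), 15 (G/T, transversion), 16 (C/T, transition), 18 (G/C, transversion).
Of the 6 differences, 1 transition and 5 transversions, so the answer is 5.

5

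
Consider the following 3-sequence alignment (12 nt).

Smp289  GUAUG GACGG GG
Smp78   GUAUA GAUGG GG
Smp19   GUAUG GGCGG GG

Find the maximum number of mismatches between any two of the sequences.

Pairwise Hamming distances:
  Smp289 vs Smp78: 2
  Smp289 vs Smp19: 1
  Smp78 vs Smp19: 3
The largest is 3, between Smp78 and Smp19.

3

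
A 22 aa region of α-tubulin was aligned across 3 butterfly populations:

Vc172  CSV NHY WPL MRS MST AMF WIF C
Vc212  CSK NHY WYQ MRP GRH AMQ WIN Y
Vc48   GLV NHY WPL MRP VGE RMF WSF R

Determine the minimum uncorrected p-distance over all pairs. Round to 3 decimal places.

0.409

Pairwise Hamming distances:
  Vc172 vs Vc212: 10
  Vc172 vs Vc48: 9
  Vc212 vs Vc48: 13
The smallest is 9 mismatches, between Vc172 and Vc48; p = 9/22 = 0.409.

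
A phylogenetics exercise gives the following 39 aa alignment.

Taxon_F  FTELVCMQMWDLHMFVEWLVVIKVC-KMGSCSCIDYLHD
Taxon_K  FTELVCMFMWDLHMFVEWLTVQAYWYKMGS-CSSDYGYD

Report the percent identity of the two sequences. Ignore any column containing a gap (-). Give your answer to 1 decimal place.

70.3%

Excluding the 2 gap columns leaves 37 comparable sites.
Differing sites — 8:Q/F; 20:V/T; 22:I/Q; 23:K/A; 24:V/Y; 25:C/W; 32:S/C; 33:C/S; 34:I/S; 37:L/G; 38:H/Y.
26 of the 37 comparable sites match, so the percent identity is 26/37 × 100 = 70.3%.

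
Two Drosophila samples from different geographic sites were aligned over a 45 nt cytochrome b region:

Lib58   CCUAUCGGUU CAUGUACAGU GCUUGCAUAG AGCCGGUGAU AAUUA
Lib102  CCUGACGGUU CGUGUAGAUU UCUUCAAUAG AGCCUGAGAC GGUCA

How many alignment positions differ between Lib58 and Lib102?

Mismatches occur at site 4 (A/G), site 5 (U/A), site 12 (A/G), site 17 (C/G), site 19 (G/U), site 21 (G/U), site 25 (G/C), site 26 (C/A), site 35 (G/U), site 37 (U/A), site 40 (U/C), site 41 (A/G), site 42 (A/G), site 44 (U/C).
That gives 14 mismatches out of 45 aligned sites, so the Hamming distance is 14.

14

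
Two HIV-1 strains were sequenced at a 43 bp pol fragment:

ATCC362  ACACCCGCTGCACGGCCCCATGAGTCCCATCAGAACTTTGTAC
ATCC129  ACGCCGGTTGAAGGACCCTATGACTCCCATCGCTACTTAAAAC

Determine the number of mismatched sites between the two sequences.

14

Mismatches occur at site 3 (A↔G), site 6 (C↔G), site 8 (C↔T), site 11 (C↔A), site 13 (C↔G), site 15 (G↔A), site 19 (C↔T), site 24 (G↔C), site 32 (A↔G), site 33 (G↔C), site 34 (A↔T), site 39 (T↔A), site 40 (G↔A), site 41 (T↔A).
That gives 14 mismatches out of 43 aligned sites, so the Hamming distance is 14.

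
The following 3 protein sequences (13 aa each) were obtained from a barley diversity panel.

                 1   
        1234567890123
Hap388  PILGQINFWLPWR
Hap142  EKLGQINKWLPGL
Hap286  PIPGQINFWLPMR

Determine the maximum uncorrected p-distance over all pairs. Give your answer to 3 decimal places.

0.462

Pairwise Hamming distances:
  Hap388 vs Hap142: 5
  Hap388 vs Hap286: 2
  Hap142 vs Hap286: 6
The largest is 6 mismatches, between Hap142 and Hap286; p = 6/13 = 0.462.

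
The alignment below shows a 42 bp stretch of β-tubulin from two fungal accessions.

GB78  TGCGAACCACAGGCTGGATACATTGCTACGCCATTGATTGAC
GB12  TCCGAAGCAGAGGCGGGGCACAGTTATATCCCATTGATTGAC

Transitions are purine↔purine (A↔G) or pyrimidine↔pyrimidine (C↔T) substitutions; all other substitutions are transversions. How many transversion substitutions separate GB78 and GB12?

8

Mismatches occur at site 2 (G→C, transversion), site 7 (C→G, transversion), site 10 (C→G, transversion), site 15 (T→G, transversion), site 18 (A→G, transition), site 19 (T→C, transition), site 23 (T→G, transversion), site 25 (G→T, transversion), site 26 (C→A, transversion), site 29 (C→T, transition), site 30 (G→C, transversion).
Of the 11 differences, 3 transitions and 8 transversions, so the answer is 8.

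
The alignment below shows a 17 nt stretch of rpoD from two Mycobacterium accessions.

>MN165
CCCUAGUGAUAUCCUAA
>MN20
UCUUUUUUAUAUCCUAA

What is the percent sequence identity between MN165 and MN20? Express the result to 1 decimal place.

70.6%

The sequences differ at positions 1 (C/U), 3 (C/U), 5 (A/U), 6 (G/U), 8 (G/U).
12 of the 17 sites match, so the percent identity is 12/17 × 100 = 70.6%.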